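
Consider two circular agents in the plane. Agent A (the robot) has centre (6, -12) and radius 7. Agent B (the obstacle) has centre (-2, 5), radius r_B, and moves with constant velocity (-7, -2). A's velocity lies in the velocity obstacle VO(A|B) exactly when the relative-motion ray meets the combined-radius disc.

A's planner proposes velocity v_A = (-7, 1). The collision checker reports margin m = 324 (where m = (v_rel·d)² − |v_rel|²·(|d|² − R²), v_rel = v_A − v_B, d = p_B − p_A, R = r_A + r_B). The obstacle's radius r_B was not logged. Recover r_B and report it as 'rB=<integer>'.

m = 324
d = (-8, 17);  v_rel = (0, 3),  |v_rel|² = 9
v_rel×d = (0)·(17) − (3)·(-8) = 24
since m = R²·9 − 24²:  R² = (576 + 324) / 9 = 100
R = √100 = 10  ⇒  r_B = 10 − 7 = 3

rB=3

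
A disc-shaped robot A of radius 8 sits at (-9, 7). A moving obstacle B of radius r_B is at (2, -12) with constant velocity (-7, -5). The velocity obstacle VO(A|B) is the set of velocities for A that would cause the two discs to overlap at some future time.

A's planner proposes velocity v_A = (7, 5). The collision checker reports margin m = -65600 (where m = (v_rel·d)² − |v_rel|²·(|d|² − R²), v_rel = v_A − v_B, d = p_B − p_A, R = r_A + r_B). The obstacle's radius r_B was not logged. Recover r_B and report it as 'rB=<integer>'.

m = -65600
d = (11, -19);  v_rel = (14, 10),  |v_rel|² = 296
v_rel×d = (14)·(-19) − (10)·(11) = -376
since m = R²·296 − (-376)²:  R² = (141376 + -65600) / 296 = 256
R = √256 = 16  ⇒  r_B = 16 − 8 = 8

rB=8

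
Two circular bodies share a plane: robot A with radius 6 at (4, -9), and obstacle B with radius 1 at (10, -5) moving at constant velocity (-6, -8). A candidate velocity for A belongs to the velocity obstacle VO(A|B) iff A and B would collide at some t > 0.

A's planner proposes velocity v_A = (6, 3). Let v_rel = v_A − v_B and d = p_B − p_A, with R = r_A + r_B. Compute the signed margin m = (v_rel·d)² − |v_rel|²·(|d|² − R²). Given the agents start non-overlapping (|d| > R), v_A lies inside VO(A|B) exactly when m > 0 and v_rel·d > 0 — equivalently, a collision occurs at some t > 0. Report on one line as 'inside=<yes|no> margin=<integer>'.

d = (6, 4),  |d|² = 52;  R = 6+1 = 7,  c = 52−7² = 3
v_rel = (12, 11),  |v_rel|² = 265;  v_rel·d = (12)·(6) + (11)·(4) = 116
265·t² − 232·t + 3 = 0  ⇒  m = 116² − 265·3 = 12661
m = 12661 > 0,  v_rel·d = 116 > 0  ⇒  inside

inside=yes margin=12661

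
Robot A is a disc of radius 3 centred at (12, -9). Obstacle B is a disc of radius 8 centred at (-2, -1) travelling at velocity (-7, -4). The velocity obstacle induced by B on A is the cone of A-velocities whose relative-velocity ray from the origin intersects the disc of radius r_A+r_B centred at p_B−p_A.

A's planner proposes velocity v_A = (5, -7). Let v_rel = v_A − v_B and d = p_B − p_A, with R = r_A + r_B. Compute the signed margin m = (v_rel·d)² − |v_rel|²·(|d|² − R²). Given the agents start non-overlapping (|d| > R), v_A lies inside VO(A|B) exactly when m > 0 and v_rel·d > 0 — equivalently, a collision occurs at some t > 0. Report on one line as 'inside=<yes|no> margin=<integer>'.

d = (-14, 8),  |d|² = 260;  R = 3+8 = 11,  c = 260−11² = 139
v_rel = (12, -3),  |v_rel|² = 153;  v_rel·d = (12)·(-14) + (-3)·(8) = -192
153·t² + 384·t + 139 = 0  ⇒  m = (-192)² − 153·139 = 15597
m = 15597 > 0,  v_rel·d = -192 < 0  ⇒  outside

inside=no margin=15597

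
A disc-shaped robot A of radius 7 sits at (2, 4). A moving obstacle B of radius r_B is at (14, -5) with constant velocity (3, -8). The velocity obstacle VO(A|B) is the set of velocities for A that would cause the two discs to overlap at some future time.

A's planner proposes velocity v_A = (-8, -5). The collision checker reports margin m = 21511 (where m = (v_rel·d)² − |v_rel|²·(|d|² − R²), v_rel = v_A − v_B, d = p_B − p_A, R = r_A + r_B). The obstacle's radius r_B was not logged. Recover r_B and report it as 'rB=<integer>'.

m = 21511
d = (12, -9);  v_rel = (-11, 3),  |v_rel|² = 130
v_rel×d = (-11)·(-9) − (3)·(12) = 63
since m = R²·130 − 63²:  R² = (3969 + 21511) / 130 = 196
R = √196 = 14  ⇒  r_B = 14 − 7 = 7

rB=7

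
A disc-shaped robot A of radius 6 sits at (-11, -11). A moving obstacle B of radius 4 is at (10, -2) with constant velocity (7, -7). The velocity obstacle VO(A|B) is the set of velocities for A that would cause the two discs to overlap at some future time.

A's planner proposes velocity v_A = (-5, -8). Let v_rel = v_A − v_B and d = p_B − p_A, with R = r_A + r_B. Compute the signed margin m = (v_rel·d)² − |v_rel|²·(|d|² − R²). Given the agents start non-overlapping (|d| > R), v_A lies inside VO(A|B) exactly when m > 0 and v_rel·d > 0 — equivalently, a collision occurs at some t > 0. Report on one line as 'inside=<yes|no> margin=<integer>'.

d = (21, 9),  |d|² = 522;  R = 6+4 = 10,  c = 522−10² = 422
v_rel = (-12, -1),  |v_rel|² = 145;  v_rel·d = (-12)·(21) + (-1)·(9) = -261
145·t² + 522·t + 422 = 0  ⇒  m = (-261)² − 145·422 = 6931
m = 6931 > 0,  v_rel·d = -261 < 0  ⇒  outside

inside=no margin=6931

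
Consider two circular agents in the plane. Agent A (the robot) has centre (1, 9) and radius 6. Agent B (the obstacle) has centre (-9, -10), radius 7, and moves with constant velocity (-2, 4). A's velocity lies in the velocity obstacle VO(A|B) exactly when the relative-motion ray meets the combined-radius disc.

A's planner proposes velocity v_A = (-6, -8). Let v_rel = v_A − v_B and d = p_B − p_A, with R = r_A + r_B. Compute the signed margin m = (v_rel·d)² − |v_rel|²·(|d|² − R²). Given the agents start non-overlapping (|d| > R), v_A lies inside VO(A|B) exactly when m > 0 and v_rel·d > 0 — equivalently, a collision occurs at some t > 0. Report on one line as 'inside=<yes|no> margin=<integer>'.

d = (-10, -19),  |d|² = 461;  R = 6+7 = 13,  c = 461−13² = 292
v_rel = (-4, -12),  |v_rel|² = 160;  v_rel·d = (-4)·(-10) + (-12)·(-19) = 268
160·t² − 536·t + 292 = 0  ⇒  m = 268² − 160·292 = 25104
m = 25104 > 0,  v_rel·d = 268 > 0  ⇒  inside

inside=yes margin=25104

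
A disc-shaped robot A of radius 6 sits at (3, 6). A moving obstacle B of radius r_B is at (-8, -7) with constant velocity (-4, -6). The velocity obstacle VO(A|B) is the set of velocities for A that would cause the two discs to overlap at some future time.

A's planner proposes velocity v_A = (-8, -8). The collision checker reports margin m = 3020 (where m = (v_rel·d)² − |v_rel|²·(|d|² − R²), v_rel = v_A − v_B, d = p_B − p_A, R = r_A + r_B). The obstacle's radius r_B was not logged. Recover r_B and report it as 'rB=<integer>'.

m = 3020
d = (-11, -13);  v_rel = (-4, -2),  |v_rel|² = 20
v_rel×d = (-4)·(-13) − (-2)·(-11) = 30
since m = R²·20 − 30²:  R² = (900 + 3020) / 20 = 196
R = √196 = 14  ⇒  r_B = 14 − 6 = 8

rB=8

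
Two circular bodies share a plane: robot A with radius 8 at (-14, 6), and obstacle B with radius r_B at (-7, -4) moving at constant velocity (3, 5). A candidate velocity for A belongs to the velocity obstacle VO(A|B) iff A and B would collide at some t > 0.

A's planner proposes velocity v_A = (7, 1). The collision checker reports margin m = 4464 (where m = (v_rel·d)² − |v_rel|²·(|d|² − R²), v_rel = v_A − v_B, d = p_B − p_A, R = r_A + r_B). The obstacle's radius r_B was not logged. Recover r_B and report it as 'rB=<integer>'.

m = 4464
d = (7, -10);  v_rel = (4, -4),  |v_rel|² = 32
v_rel×d = (4)·(-10) − (-4)·(7) = -12
since m = R²·32 − (-12)²:  R² = (144 + 4464) / 32 = 144
R = √144 = 12  ⇒  r_B = 12 − 8 = 4

rB=4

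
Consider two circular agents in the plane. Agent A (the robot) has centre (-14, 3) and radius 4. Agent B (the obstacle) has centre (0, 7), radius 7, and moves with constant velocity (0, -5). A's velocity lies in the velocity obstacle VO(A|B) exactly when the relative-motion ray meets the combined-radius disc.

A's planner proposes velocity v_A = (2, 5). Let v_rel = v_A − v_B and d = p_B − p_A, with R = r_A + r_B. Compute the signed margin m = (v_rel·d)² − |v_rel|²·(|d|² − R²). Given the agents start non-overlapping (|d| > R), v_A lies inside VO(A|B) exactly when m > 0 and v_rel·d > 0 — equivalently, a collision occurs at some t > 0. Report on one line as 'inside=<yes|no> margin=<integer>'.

d = (14, 4),  |d|² = 212;  R = 4+7 = 11,  c = 212−11² = 91
v_rel = (2, 10),  |v_rel|² = 104;  v_rel·d = (2)·(14) + (10)·(4) = 68
104·t² − 136·t + 91 = 0  ⇒  m = 68² − 104·91 = -4840
m = -4840 < 0,  v_rel·d = 68 > 0  ⇒  outside

inside=no margin=-4840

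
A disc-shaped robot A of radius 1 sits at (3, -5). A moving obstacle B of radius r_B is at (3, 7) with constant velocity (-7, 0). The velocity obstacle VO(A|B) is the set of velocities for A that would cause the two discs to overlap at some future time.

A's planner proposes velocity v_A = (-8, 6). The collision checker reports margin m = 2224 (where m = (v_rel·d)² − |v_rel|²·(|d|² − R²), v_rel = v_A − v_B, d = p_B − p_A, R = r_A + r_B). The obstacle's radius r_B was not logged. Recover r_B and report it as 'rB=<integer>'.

m = 2224
d = (0, 12);  v_rel = (-1, 6),  |v_rel|² = 37
v_rel×d = (-1)·(12) − (6)·(0) = -12
since m = R²·37 − (-12)²:  R² = (144 + 2224) / 37 = 64
R = √64 = 8  ⇒  r_B = 8 − 1 = 7

rB=7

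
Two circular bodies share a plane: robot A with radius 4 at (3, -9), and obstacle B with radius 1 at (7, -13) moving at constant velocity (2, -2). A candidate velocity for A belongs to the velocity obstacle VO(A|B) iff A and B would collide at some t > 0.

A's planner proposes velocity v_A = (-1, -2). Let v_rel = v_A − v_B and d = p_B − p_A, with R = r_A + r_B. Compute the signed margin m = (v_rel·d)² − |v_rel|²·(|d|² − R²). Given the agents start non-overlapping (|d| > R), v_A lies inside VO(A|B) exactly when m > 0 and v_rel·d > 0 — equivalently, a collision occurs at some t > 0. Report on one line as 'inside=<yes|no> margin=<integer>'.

d = (4, -4),  |d|² = 32;  R = 4+1 = 5,  c = 32−5² = 7
v_rel = (-3, 0),  |v_rel|² = 9;  v_rel·d = (-3)·(4) + (0)·(-4) = -12
9·t² + 24·t + 7 = 0  ⇒  m = (-12)² − 9·7 = 81
m = 81 > 0,  v_rel·d = -12 < 0  ⇒  outside

inside=no margin=81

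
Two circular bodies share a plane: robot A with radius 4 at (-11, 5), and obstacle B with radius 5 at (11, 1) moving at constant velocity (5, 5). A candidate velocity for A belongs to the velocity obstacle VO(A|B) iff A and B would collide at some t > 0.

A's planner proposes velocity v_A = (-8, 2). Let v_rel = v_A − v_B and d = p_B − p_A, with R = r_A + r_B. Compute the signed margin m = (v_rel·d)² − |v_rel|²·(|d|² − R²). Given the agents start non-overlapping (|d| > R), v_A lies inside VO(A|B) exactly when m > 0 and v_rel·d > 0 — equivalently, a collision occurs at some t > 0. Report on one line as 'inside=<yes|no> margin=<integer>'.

d = (22, -4),  |d|² = 500;  R = 4+5 = 9,  c = 500−9² = 419
v_rel = (-13, -3),  |v_rel|² = 178;  v_rel·d = (-13)·(22) + (-3)·(-4) = -274
178·t² + 548·t + 419 = 0  ⇒  m = (-274)² − 178·419 = 494
m = 494 > 0,  v_rel·d = -274 < 0  ⇒  outside

inside=no margin=494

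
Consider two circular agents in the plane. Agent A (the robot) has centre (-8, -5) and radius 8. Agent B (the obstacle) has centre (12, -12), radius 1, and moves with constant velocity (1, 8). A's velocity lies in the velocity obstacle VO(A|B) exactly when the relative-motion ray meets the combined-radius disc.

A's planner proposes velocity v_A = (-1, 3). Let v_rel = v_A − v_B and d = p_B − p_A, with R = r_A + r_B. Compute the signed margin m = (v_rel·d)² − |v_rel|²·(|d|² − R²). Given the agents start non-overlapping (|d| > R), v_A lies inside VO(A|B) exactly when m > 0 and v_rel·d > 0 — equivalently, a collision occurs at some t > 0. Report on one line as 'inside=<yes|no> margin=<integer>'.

d = (20, -7),  |d|² = 449;  R = 8+1 = 9,  c = 449−9² = 368
v_rel = (-2, -5),  |v_rel|² = 29;  v_rel·d = (-2)·(20) + (-5)·(-7) = -5
29·t² + 10·t + 368 = 0  ⇒  m = (-5)² − 29·368 = -10647
m = -10647 < 0,  v_rel·d = -5 < 0  ⇒  outside

inside=no margin=-10647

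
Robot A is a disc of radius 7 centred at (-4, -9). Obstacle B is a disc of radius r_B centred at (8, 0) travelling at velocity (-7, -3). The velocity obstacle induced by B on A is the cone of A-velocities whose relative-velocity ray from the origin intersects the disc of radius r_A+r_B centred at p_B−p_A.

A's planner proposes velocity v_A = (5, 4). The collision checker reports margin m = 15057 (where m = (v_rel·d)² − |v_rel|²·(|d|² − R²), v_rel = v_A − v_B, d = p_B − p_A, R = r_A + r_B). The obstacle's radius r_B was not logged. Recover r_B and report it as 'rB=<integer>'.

m = 15057
d = (12, 9);  v_rel = (12, 7),  |v_rel|² = 193
v_rel×d = (12)·(9) − (7)·(12) = 24
since m = R²·193 − 24²:  R² = (576 + 15057) / 193 = 81
R = √81 = 9  ⇒  r_B = 9 − 7 = 2

rB=2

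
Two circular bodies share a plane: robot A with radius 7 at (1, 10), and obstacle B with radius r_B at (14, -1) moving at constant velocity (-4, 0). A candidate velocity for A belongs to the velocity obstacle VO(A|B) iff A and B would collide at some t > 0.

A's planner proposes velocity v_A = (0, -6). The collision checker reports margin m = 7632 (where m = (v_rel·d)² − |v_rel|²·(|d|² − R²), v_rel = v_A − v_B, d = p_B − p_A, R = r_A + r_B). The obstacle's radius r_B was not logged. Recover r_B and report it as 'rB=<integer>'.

m = 7632
d = (13, -11);  v_rel = (4, -6),  |v_rel|² = 52
v_rel×d = (4)·(-11) − (-6)·(13) = 34
since m = R²·52 − 34²:  R² = (1156 + 7632) / 52 = 169
R = √169 = 13  ⇒  r_B = 13 − 7 = 6

rB=6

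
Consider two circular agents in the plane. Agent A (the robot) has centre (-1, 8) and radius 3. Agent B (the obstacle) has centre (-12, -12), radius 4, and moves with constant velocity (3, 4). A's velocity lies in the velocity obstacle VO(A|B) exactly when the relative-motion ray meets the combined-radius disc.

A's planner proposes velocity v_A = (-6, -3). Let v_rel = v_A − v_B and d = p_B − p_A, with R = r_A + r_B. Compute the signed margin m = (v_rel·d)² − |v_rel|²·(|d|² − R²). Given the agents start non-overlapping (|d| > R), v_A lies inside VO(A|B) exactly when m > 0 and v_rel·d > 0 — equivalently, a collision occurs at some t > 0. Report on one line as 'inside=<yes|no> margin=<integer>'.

d = (-11, -20),  |d|² = 521;  R = 3+4 = 7,  c = 521−7² = 472
v_rel = (-9, -7),  |v_rel|² = 130;  v_rel·d = (-9)·(-11) + (-7)·(-20) = 239
130·t² − 478·t + 472 = 0  ⇒  m = 239² − 130·472 = -4239
m = -4239 < 0,  v_rel·d = 239 > 0  ⇒  outside

inside=no margin=-4239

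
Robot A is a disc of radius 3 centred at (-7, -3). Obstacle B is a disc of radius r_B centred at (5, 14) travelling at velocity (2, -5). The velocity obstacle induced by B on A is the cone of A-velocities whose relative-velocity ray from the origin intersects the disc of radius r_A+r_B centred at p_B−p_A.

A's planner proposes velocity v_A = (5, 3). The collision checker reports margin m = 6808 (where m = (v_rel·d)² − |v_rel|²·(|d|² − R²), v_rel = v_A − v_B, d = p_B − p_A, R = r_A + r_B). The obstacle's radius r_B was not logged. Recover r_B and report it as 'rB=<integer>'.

m = 6808
d = (12, 17);  v_rel = (3, 8),  |v_rel|² = 73
v_rel×d = (3)·(17) − (8)·(12) = -45
since m = R²·73 − (-45)²:  R² = (2025 + 6808) / 73 = 121
R = √121 = 11  ⇒  r_B = 11 − 3 = 8

rB=8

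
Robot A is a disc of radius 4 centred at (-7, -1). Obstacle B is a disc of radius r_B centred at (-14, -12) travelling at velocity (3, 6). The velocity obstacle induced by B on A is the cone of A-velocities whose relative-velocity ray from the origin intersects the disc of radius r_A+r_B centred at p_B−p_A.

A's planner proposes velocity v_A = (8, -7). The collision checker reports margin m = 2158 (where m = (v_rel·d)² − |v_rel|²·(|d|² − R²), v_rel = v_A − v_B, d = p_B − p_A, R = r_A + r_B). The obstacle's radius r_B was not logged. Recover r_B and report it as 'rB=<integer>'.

m = 2158
d = (-7, -11);  v_rel = (5, -13),  |v_rel|² = 194
v_rel×d = (5)·(-11) − (-13)·(-7) = -146
since m = R²·194 − (-146)²:  R² = (21316 + 2158) / 194 = 121
R = √121 = 11  ⇒  r_B = 11 − 4 = 7

rB=7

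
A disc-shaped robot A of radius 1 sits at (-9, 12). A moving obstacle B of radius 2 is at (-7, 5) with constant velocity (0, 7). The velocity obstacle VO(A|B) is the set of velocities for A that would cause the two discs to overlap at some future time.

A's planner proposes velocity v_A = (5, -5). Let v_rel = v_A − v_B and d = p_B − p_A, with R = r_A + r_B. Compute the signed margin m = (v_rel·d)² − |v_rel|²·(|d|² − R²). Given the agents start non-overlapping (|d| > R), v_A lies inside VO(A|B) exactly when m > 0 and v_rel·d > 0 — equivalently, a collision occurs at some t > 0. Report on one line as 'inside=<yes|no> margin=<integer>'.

d = (2, -7),  |d|² = 53;  R = 1+2 = 3,  c = 53−3² = 44
v_rel = (5, -12),  |v_rel|² = 169;  v_rel·d = (5)·(2) + (-12)·(-7) = 94
169·t² − 188·t + 44 = 0  ⇒  m = 94² − 169·44 = 1400
m = 1400 > 0,  v_rel·d = 94 > 0  ⇒  inside

inside=yes margin=1400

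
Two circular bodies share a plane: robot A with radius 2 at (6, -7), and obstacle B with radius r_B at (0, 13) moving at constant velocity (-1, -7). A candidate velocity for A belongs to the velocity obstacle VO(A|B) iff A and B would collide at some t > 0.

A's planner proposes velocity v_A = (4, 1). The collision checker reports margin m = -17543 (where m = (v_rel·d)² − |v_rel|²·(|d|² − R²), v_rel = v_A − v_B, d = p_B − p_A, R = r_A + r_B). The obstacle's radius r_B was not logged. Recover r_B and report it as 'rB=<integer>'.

m = -17543
d = (-6, 20);  v_rel = (5, 8),  |v_rel|² = 89
v_rel×d = (5)·(20) − (8)·(-6) = 148
since m = R²·89 − 148²:  R² = (21904 + -17543) / 89 = 49
R = √49 = 7  ⇒  r_B = 7 − 2 = 5

rB=5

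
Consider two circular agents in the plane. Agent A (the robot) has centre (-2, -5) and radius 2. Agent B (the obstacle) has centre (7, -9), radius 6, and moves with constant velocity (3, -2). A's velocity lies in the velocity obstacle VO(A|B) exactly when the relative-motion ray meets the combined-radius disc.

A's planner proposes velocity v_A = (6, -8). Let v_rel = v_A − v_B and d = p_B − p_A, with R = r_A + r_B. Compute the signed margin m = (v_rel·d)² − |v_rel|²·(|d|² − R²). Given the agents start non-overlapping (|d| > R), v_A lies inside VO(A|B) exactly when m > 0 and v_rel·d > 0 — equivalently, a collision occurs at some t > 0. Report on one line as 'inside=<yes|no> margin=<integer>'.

d = (9, -4),  |d|² = 97;  R = 2+6 = 8,  c = 97−8² = 33
v_rel = (3, -6),  |v_rel|² = 45;  v_rel·d = (3)·(9) + (-6)·(-4) = 51
45·t² − 102·t + 33 = 0  ⇒  m = 51² − 45·33 = 1116
m = 1116 > 0,  v_rel·d = 51 > 0  ⇒  inside

inside=yes margin=1116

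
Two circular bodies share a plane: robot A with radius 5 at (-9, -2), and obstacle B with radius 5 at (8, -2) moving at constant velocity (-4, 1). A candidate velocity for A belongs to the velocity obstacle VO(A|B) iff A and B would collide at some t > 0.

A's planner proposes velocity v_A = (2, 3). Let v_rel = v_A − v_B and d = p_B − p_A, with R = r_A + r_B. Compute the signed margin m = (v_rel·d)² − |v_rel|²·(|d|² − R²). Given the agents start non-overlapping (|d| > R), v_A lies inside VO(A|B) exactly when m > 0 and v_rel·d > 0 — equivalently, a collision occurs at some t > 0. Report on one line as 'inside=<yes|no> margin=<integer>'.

d = (17, 0),  |d|² = 289;  R = 5+5 = 10,  c = 289−10² = 189
v_rel = (6, 2),  |v_rel|² = 40;  v_rel·d = (6)·(17) + (2)·(0) = 102
40·t² − 204·t + 189 = 0  ⇒  m = 102² − 40·189 = 2844
m = 2844 > 0,  v_rel·d = 102 > 0  ⇒  inside

inside=yes margin=2844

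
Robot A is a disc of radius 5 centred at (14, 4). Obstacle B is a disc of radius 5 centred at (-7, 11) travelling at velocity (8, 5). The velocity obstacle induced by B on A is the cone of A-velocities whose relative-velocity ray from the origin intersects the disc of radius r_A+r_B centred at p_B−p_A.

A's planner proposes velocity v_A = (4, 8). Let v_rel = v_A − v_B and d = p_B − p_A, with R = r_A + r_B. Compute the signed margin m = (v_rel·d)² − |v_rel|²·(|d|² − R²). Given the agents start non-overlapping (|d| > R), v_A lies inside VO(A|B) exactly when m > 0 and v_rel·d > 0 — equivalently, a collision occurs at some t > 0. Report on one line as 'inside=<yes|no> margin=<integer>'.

d = (-21, 7),  |d|² = 490;  R = 5+5 = 10,  c = 490−10² = 390
v_rel = (-4, 3),  |v_rel|² = 25;  v_rel·d = (-4)·(-21) + (3)·(7) = 105
25·t² − 210·t + 390 = 0  ⇒  m = 105² − 25·390 = 1275
m = 1275 > 0,  v_rel·d = 105 > 0  ⇒  inside

inside=yes margin=1275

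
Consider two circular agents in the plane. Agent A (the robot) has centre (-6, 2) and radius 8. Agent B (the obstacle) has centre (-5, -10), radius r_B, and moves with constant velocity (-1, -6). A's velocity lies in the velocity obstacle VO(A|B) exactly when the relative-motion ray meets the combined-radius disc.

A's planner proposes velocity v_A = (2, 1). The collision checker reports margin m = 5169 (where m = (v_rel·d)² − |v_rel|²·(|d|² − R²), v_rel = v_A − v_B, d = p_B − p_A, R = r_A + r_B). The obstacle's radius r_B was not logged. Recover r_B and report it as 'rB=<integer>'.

m = 5169
d = (1, -12);  v_rel = (3, 7),  |v_rel|² = 58
v_rel×d = (3)·(-12) − (7)·(1) = -43
since m = R²·58 − (-43)²:  R² = (1849 + 5169) / 58 = 121
R = √121 = 11  ⇒  r_B = 11 − 8 = 3

rB=3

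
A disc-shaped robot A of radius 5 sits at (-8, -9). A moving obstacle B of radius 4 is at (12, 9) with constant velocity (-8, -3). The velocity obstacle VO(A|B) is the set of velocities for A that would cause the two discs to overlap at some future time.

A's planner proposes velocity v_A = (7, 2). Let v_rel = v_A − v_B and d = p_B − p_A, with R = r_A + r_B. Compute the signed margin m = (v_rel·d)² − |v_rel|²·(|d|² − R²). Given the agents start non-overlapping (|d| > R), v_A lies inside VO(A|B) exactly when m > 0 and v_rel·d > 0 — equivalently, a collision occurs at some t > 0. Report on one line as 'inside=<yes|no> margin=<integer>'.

d = (20, 18),  |d|² = 724;  R = 5+4 = 9,  c = 724−9² = 643
v_rel = (15, 5),  |v_rel|² = 250;  v_rel·d = (15)·(20) + (5)·(18) = 390
250·t² − 780·t + 643 = 0  ⇒  m = 390² − 250·643 = -8650
m = -8650 < 0,  v_rel·d = 390 > 0  ⇒  outside

inside=no margin=-8650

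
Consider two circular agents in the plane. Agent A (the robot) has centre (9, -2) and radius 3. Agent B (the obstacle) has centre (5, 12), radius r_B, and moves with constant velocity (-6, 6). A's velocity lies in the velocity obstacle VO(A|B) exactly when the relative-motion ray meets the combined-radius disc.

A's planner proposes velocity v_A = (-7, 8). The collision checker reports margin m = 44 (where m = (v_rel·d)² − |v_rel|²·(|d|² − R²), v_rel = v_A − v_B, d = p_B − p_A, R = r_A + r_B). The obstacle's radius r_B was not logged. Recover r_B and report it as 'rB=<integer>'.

m = 44
d = (-4, 14);  v_rel = (-1, 2),  |v_rel|² = 5
v_rel×d = (-1)·(14) − (2)·(-4) = -6
since m = R²·5 − (-6)²:  R² = (36 + 44) / 5 = 16
R = √16 = 4  ⇒  r_B = 4 − 3 = 1

rB=1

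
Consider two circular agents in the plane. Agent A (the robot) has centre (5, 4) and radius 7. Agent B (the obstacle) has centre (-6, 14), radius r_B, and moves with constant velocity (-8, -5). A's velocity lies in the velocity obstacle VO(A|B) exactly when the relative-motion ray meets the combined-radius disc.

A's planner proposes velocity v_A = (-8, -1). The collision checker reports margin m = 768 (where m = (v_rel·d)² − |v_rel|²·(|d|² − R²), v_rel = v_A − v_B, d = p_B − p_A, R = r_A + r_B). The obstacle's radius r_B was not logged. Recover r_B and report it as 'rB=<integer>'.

m = 768
d = (-11, 10);  v_rel = (0, 4),  |v_rel|² = 16
v_rel×d = (0)·(10) − (4)·(-11) = 44
since m = R²·16 − 44²:  R² = (1936 + 768) / 16 = 169
R = √169 = 13  ⇒  r_B = 13 − 7 = 6

rB=6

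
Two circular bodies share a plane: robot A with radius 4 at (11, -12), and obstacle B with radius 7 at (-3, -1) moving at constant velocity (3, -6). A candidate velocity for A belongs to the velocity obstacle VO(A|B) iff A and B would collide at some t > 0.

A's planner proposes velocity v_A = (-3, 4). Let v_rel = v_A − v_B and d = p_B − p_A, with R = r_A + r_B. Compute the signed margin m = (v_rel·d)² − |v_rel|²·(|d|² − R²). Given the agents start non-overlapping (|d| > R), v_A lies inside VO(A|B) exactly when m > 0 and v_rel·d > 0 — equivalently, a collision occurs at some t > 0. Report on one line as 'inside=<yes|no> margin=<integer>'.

d = (-14, 11),  |d|² = 317;  R = 4+7 = 11,  c = 317−11² = 196
v_rel = (-6, 10),  |v_rel|² = 136;  v_rel·d = (-6)·(-14) + (10)·(11) = 194
136·t² − 388·t + 196 = 0  ⇒  m = 194² − 136·196 = 10980
m = 10980 > 0,  v_rel·d = 194 > 0  ⇒  inside

inside=yes margin=10980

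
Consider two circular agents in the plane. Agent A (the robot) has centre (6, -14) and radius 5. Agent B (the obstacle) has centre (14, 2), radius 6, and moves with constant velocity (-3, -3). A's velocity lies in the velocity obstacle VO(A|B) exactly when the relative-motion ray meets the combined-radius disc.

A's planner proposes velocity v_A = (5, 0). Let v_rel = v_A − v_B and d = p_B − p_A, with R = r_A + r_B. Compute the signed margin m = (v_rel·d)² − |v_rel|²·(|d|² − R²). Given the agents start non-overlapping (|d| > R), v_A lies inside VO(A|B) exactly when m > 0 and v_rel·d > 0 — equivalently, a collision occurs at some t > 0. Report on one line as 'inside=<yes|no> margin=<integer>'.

d = (8, 16),  |d|² = 320;  R = 5+6 = 11,  c = 320−11² = 199
v_rel = (8, 3),  |v_rel|² = 73;  v_rel·d = (8)·(8) + (3)·(16) = 112
73·t² − 224·t + 199 = 0  ⇒  m = 112² − 73·199 = -1983
m = -1983 < 0,  v_rel·d = 112 > 0  ⇒  outside

inside=no margin=-1983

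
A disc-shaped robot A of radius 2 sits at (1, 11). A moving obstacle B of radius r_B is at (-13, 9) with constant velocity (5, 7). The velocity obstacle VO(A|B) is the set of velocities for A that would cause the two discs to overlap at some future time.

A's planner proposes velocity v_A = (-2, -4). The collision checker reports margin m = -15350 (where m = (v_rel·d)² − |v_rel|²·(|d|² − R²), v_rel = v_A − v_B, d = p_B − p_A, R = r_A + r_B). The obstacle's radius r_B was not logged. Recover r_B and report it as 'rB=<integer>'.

m = -15350
d = (-14, -2);  v_rel = (-7, -11),  |v_rel|² = 170
v_rel×d = (-7)·(-2) − (-11)·(-14) = -140
since m = R²·170 − (-140)²:  R² = (19600 + -15350) / 170 = 25
R = √25 = 5  ⇒  r_B = 5 − 2 = 3

rB=3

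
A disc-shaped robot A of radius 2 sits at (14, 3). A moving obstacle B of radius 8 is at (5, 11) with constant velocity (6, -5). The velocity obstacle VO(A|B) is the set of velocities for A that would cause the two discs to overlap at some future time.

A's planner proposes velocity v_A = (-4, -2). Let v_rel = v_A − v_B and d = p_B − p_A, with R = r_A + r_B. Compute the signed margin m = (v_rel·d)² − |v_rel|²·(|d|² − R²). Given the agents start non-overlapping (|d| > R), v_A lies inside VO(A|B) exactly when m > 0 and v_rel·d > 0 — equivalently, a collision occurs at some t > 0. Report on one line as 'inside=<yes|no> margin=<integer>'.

d = (-9, 8),  |d|² = 145;  R = 2+8 = 10,  c = 145−10² = 45
v_rel = (-10, 3),  |v_rel|² = 109;  v_rel·d = (-10)·(-9) + (3)·(8) = 114
109·t² − 228·t + 45 = 0  ⇒  m = 114² − 109·45 = 8091
m = 8091 > 0,  v_rel·d = 114 > 0  ⇒  inside

inside=yes margin=8091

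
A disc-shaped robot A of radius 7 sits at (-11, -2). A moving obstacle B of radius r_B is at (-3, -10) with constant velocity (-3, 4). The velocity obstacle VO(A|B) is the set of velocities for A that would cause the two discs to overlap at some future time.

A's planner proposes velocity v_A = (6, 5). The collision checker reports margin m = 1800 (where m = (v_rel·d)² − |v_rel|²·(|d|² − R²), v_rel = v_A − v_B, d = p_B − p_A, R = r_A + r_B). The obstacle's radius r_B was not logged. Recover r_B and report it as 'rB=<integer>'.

m = 1800
d = (8, -8);  v_rel = (9, 1),  |v_rel|² = 82
v_rel×d = (9)·(-8) − (1)·(8) = -80
since m = R²·82 − (-80)²:  R² = (6400 + 1800) / 82 = 100
R = √100 = 10  ⇒  r_B = 10 − 7 = 3

rB=3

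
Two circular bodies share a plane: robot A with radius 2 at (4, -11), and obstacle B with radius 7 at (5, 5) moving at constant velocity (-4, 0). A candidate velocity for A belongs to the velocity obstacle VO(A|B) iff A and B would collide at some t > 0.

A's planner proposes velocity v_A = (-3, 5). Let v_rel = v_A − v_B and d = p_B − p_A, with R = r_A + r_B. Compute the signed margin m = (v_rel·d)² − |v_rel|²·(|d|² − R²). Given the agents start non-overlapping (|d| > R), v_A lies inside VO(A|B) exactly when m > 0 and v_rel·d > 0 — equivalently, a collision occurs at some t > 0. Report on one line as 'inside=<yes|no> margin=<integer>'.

d = (1, 16),  |d|² = 257;  R = 2+7 = 9,  c = 257−9² = 176
v_rel = (1, 5),  |v_rel|² = 26;  v_rel·d = (1)·(1) + (5)·(16) = 81
26·t² − 162·t + 176 = 0  ⇒  m = 81² − 26·176 = 1985
m = 1985 > 0,  v_rel·d = 81 > 0  ⇒  inside

inside=yes margin=1985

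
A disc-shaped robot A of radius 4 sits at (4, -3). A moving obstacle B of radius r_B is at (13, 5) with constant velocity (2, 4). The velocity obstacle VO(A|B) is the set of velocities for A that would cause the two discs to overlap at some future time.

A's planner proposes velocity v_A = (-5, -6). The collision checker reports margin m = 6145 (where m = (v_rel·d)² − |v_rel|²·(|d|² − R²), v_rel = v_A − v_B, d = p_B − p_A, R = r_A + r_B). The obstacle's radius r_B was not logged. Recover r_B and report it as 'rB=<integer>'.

m = 6145
d = (9, 8);  v_rel = (-7, -10),  |v_rel|² = 149
v_rel×d = (-7)·(8) − (-10)·(9) = 34
since m = R²·149 − 34²:  R² = (1156 + 6145) / 149 = 49
R = √49 = 7  ⇒  r_B = 7 − 4 = 3

rB=3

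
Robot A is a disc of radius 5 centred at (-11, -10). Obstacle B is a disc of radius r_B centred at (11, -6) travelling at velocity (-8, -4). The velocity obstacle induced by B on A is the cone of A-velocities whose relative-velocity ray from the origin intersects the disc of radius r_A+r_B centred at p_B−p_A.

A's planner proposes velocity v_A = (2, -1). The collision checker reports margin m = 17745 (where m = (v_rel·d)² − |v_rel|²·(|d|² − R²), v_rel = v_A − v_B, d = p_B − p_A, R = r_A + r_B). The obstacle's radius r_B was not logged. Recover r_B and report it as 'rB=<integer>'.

m = 17745
d = (22, 4);  v_rel = (10, 3),  |v_rel|² = 109
v_rel×d = (10)·(4) − (3)·(22) = -26
since m = R²·109 − (-26)²:  R² = (676 + 17745) / 109 = 169
R = √169 = 13  ⇒  r_B = 13 − 5 = 8

rB=8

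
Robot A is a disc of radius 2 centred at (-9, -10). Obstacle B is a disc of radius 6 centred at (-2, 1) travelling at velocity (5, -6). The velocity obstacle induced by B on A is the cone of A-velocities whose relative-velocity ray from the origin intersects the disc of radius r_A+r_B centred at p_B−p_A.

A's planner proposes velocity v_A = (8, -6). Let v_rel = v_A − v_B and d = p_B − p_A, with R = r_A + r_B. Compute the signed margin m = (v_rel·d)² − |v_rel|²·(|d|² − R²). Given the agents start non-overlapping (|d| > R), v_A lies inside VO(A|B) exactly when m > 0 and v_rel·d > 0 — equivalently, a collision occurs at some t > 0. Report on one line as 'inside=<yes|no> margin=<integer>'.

d = (7, 11),  |d|² = 170;  R = 2+6 = 8,  c = 170−8² = 106
v_rel = (3, 0),  |v_rel|² = 9;  v_rel·d = (3)·(7) + (0)·(11) = 21
9·t² − 42·t + 106 = 0  ⇒  m = 21² − 9·106 = -513
m = -513 < 0,  v_rel·d = 21 > 0  ⇒  outside

inside=no margin=-513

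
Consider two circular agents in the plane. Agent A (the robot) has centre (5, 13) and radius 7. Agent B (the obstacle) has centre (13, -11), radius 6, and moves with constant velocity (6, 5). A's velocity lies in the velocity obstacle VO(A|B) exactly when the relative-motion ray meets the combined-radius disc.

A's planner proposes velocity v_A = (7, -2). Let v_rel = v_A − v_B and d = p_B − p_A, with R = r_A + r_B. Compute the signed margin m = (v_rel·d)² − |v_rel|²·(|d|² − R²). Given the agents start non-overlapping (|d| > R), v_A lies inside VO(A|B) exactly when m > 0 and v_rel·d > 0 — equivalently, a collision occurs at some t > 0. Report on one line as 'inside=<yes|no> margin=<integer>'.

d = (8, -24),  |d|² = 640;  R = 7+6 = 13,  c = 640−13² = 471
v_rel = (1, -7),  |v_rel|² = 50;  v_rel·d = (1)·(8) + (-7)·(-24) = 176
50·t² − 352·t + 471 = 0  ⇒  m = 176² − 50·471 = 7426
m = 7426 > 0,  v_rel·d = 176 > 0  ⇒  inside

inside=yes margin=7426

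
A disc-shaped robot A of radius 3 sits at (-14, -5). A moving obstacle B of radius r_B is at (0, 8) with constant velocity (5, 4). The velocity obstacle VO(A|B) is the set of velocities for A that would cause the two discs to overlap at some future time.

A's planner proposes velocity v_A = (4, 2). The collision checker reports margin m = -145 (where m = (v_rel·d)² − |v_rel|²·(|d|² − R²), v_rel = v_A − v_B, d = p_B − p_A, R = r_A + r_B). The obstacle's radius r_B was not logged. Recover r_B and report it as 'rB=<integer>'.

m = -145
d = (14, 13);  v_rel = (-1, -2),  |v_rel|² = 5
v_rel×d = (-1)·(13) − (-2)·(14) = 15
since m = R²·5 − 15²:  R² = (225 + -145) / 5 = 16
R = √16 = 4  ⇒  r_B = 4 − 3 = 1

rB=1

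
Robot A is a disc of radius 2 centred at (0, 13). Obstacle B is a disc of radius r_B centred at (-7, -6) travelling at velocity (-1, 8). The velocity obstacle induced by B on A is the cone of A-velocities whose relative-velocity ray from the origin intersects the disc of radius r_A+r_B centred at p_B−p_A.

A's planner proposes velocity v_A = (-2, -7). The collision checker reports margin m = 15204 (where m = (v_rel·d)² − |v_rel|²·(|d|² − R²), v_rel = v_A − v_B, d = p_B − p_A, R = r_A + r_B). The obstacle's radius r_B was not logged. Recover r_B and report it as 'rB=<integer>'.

m = 15204
d = (-7, -19);  v_rel = (-1, -15),  |v_rel|² = 226
v_rel×d = (-1)·(-19) − (-15)·(-7) = -86
since m = R²·226 − (-86)²:  R² = (7396 + 15204) / 226 = 100
R = √100 = 10  ⇒  r_B = 10 − 2 = 8

rB=8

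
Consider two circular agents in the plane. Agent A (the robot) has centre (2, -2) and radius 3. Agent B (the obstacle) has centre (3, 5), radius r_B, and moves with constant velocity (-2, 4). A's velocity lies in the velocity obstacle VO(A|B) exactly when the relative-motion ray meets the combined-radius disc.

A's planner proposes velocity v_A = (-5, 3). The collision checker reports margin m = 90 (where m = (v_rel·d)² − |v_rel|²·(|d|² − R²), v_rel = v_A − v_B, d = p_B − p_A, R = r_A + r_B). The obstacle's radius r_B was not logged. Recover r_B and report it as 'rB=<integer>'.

m = 90
d = (1, 7);  v_rel = (-3, -1),  |v_rel|² = 10
v_rel×d = (-3)·(7) − (-1)·(1) = -20
since m = R²·10 − (-20)²:  R² = (400 + 90) / 10 = 49
R = √49 = 7  ⇒  r_B = 7 − 3 = 4

rB=4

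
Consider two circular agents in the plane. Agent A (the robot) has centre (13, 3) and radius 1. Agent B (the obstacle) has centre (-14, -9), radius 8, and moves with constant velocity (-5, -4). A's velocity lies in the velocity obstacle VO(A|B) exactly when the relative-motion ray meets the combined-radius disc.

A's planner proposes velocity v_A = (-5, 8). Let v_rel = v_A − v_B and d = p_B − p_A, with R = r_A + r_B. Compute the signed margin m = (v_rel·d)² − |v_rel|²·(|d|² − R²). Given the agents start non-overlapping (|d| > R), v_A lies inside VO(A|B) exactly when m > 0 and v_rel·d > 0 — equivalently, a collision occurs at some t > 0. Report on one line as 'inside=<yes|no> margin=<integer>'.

d = (-27, -12),  |d|² = 873;  R = 1+8 = 9,  c = 873−9² = 792
v_rel = (0, 12),  |v_rel|² = 144;  v_rel·d = (0)·(-27) + (12)·(-12) = -144
144·t² + 288·t + 792 = 0  ⇒  m = (-144)² − 144·792 = -93312
m = -93312 < 0,  v_rel·d = -144 < 0  ⇒  outside

inside=no margin=-93312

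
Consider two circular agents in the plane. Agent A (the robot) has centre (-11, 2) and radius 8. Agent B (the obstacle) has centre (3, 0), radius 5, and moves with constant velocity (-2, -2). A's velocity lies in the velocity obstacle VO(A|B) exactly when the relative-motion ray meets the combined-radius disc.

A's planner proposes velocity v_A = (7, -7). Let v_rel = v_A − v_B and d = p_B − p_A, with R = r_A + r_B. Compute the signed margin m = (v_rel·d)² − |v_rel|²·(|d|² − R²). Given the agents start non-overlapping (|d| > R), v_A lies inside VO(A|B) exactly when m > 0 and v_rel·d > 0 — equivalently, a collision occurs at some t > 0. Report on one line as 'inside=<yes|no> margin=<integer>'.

d = (14, -2),  |d|² = 200;  R = 8+5 = 13,  c = 200−13² = 31
v_rel = (9, -5),  |v_rel|² = 106;  v_rel·d = (9)·(14) + (-5)·(-2) = 136
106·t² − 272·t + 31 = 0  ⇒  m = 136² − 106·31 = 15210
m = 15210 > 0,  v_rel·d = 136 > 0  ⇒  inside

inside=yes margin=15210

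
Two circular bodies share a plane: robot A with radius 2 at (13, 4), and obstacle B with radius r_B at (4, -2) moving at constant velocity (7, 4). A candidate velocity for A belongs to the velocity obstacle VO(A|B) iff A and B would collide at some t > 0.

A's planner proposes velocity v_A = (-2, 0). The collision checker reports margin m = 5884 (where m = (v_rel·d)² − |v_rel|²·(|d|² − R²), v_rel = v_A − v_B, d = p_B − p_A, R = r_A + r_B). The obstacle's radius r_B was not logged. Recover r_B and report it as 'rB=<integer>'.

m = 5884
d = (-9, -6);  v_rel = (-9, -4),  |v_rel|² = 97
v_rel×d = (-9)·(-6) − (-4)·(-9) = 18
since m = R²·97 − 18²:  R² = (324 + 5884) / 97 = 64
R = √64 = 8  ⇒  r_B = 8 − 2 = 6

rB=6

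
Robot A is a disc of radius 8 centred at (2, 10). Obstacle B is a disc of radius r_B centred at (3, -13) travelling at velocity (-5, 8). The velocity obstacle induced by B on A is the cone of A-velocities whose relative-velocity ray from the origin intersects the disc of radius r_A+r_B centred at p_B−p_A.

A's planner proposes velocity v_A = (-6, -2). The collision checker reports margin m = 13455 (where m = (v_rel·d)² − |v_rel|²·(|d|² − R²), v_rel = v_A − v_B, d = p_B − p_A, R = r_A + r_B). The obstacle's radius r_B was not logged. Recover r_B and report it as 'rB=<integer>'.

m = 13455
d = (1, -23);  v_rel = (-1, -10),  |v_rel|² = 101
v_rel×d = (-1)·(-23) − (-10)·(1) = 33
since m = R²·101 − 33²:  R² = (1089 + 13455) / 101 = 144
R = √144 = 12  ⇒  r_B = 12 − 8 = 4

rB=4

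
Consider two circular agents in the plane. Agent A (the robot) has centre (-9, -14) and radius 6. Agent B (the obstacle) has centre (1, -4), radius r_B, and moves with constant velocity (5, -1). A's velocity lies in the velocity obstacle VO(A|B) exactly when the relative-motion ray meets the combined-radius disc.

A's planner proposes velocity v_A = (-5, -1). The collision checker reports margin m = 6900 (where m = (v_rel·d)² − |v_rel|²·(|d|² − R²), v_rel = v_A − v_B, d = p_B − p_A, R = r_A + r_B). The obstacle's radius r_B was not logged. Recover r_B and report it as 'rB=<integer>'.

m = 6900
d = (10, 10);  v_rel = (-10, 0),  |v_rel|² = 100
v_rel×d = (-10)·(10) − (0)·(10) = -100
since m = R²·100 − (-100)²:  R² = (10000 + 6900) / 100 = 169
R = √169 = 13  ⇒  r_B = 13 − 6 = 7

rB=7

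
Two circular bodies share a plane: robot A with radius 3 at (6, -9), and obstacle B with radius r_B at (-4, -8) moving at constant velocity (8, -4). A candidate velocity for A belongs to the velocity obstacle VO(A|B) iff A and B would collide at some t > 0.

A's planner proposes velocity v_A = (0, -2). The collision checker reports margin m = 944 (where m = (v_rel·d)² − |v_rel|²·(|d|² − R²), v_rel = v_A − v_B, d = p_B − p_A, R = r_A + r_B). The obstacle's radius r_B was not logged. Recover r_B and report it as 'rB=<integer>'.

m = 944
d = (-10, 1);  v_rel = (-8, 2),  |v_rel|² = 68
v_rel×d = (-8)·(1) − (2)·(-10) = 12
since m = R²·68 − 12²:  R² = (144 + 944) / 68 = 16
R = √16 = 4  ⇒  r_B = 4 − 3 = 1

rB=1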